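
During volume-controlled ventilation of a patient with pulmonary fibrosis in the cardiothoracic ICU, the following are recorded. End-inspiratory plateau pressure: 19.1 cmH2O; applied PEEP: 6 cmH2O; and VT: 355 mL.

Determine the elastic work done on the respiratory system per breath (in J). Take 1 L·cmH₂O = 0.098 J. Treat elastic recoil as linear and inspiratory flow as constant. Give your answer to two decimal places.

Elastic work ≈ ½ × (Pplat − PEEP) × Vt = 0.5 × (19.1 − 6) × 0.355 L = 0.5 × 13.1 × 0.355 = 2.325 L·cmH2O.
× 0.098 J/(L·cmH2O) → 0.2279 J.

0.23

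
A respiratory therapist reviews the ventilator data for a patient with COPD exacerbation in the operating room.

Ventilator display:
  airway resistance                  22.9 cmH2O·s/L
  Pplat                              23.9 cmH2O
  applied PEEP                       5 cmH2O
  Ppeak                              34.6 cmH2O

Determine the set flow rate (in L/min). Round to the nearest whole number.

flow = (PIP − Pplat) / Raw = (34.6 − 23.9) / 22.9 = 0.4672 L/s × 60 = 28.032 L/min.

28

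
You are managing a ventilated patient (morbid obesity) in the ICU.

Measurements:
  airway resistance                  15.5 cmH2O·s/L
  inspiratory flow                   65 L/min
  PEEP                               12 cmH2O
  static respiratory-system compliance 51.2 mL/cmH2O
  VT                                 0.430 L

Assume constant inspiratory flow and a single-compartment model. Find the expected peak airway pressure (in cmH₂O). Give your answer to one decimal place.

Flow: 65 L/min ÷ 60 = 1.0833 L/s.
Equation of motion (constant flow): PIP = Vt/C + R·V̇ + PEEP.
PIP = 430/51.2 + 15.5×1.0833 + 12 = 8.398 + 16.791 + 12 = 37.189 cmH2O.

37.2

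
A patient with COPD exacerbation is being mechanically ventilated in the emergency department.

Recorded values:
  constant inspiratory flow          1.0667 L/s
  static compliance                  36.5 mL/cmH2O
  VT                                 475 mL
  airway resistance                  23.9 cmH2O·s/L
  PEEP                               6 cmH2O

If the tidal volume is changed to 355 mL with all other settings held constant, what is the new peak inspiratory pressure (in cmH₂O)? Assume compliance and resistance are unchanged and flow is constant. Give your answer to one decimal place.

PIP = Vt/C + R·V̇ + PEEP (constant-flow equation of motion).
Only the elastic term changes: ΔPIP = ΔVt / C = (355 − 475) / 36.5 = -3.288 cmH2O.
Original PIP = 475/36.5 + 23.9×1.0667 + 6 = 44.508 cmH2O; new PIP = 44.508 + (-3.288) = 41.22 cmH2O.

41.2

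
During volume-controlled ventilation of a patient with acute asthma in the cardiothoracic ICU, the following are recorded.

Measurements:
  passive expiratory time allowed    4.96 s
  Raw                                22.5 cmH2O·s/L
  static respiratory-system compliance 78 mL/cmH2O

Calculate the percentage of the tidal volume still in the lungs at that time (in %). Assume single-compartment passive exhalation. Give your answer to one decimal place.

5.9

τ = R × C = 22.5 × 78 mL/cmH2O = 22.5 × 0.078 L/cmH2O = 1.755 s.
Passive exhalation: V(t)/V₀ = e^(−t/τ) = e^(−4.96/1.755) = 0.05924.
Fraction remaining = 0.05924 → 5.924%.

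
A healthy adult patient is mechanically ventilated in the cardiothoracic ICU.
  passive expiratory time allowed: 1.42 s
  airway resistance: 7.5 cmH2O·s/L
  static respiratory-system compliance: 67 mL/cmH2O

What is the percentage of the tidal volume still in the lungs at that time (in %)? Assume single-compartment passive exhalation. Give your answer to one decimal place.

5.9

τ = R × C = 7.5 × 67 mL/cmH2O = 7.5 × 0.067 L/cmH2O = 0.5025 s.
Passive exhalation: V(t)/V₀ = e^(−t/τ) = e^(−1.42/0.5025) = 0.05926.
Fraction remaining = 0.05926 → 5.926%.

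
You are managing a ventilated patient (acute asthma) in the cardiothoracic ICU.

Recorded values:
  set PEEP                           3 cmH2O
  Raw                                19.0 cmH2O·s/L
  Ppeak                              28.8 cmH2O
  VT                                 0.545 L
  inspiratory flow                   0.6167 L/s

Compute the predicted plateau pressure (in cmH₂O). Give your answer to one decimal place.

17.1

Pplat = PIP − Raw × flow = 28.8 − 19.0 × 0.6167 = 28.8 − 11.717 = 17.083 cmH2O.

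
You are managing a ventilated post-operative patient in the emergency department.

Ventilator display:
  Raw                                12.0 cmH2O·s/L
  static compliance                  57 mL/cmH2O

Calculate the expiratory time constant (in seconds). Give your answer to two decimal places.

0.68

τ = R × C = 12.0 × 57 mL/cmH2O = 12.0 × 0.057 L/cmH2O = 0.684 s.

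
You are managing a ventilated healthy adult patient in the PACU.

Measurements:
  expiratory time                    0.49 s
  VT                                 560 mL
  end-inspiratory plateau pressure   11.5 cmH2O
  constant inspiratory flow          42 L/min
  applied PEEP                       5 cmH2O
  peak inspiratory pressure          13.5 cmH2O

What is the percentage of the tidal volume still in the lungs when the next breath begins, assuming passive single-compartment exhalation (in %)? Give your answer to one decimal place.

Flow: 42 L/min ÷ 60 = 0.7 L/s.
R = (PIP − Pplat)/V̇ = (13.5 − 11.5) / 0.7 = 2.0/0.7 = 2.857 cmH2O·s/L.
C = Vt/(Pplat − PEEP) = 560.0 / (11.5 − 5) = 560.0/6.5 = 86.154 mL/cmH2O.
τ = R × C = 2.857 × 0.08615 L/cmH2O = 0.2461 s.
Fraction remaining at end-expiration = e^(−Te/τ) = e^(−0.49/0.2461) = 0.1366 → 13.66%.

13.7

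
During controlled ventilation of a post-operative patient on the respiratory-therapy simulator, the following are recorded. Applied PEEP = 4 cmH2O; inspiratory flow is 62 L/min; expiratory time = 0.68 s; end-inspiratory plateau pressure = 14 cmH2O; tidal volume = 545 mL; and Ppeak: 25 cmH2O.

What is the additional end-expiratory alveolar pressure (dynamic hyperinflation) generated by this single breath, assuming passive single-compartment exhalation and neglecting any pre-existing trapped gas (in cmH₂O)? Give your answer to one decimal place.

Flow: 62 L/min ÷ 60 = 1.0333 L/s.
R = (PIP − Pplat)/V̇ = (25 − 14) / 1.0333 = 11.0/1.0333 = 10.646 cmH2O·s/L.
C = Vt/(Pplat − PEEP) = 545.0 / (14 − 4) = 545.0/10.0 = 54.5 mL/cmH2O.
τ = R × C = 10.646 × 0.0545 L/cmH2O = 0.5802 s.
Fraction remaining = e^(−Te/τ) = e^(−0.68/0.5802) = 0.3097; trapped volume = 545.0 × 0.3097 = 168.79 mL.
Additional alveolar pressure from trapping ≈ V_trapped / C = 168.79 / 54.5 = 3.097 cmH2O.

3.1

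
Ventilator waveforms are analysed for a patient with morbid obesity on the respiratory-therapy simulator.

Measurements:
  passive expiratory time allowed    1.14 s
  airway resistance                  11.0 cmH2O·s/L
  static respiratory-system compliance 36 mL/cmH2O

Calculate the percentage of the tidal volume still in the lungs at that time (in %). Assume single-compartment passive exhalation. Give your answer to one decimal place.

5.6

τ = R × C = 11.0 × 36 mL/cmH2O = 11.0 × 0.036 L/cmH2O = 0.396 s.
Passive exhalation: V(t)/V₀ = e^(−t/τ) = e^(−1.14/0.396) = 0.0562.
Fraction remaining = 0.0562 → 5.62%.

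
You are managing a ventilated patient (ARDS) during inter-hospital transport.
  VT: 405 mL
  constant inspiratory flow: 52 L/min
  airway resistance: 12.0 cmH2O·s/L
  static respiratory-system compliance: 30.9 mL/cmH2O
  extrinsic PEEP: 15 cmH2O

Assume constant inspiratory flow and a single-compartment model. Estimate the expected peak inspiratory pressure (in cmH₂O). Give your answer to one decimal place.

Flow: 52 L/min ÷ 60 = 0.8667 L/s.
Equation of motion (constant flow): PIP = Vt/C + R·V̇ + PEEP.
PIP = 405/30.9 + 12.0×0.8667 + 15 = 13.107 + 10.4 + 15 = 38.507 cmH2O.

38.5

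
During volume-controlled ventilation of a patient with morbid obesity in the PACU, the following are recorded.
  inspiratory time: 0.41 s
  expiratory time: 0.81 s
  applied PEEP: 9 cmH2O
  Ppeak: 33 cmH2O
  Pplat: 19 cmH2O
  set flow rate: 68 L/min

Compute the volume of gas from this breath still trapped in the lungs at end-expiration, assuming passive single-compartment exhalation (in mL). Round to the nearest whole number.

113

Flow: 68 L/min ÷ 60 = 1.1333 L/s.
Vt = flow × Ti = 1.1333 L/s × 0.41 s × 1000 mL/L = 464.65 mL.
R = (PIP − Pplat)/V̇ = (33 − 19) / 1.1333 = 14.0/1.1333 = 12.353 cmH2O·s/L.
C = Vt/(Pplat − PEEP) = 464.65 / (19 − 9) = 464.65/10.0 = 46.465 mL/cmH2O.
τ = R × C = 12.353 × 0.04647 L/cmH2O = 0.574 s.
Fraction remaining = e^(−Te/τ) = e^(−0.81/0.574) = 0.2439.
Trapped volume = 464.65 × 0.2439 = 113.33 mL.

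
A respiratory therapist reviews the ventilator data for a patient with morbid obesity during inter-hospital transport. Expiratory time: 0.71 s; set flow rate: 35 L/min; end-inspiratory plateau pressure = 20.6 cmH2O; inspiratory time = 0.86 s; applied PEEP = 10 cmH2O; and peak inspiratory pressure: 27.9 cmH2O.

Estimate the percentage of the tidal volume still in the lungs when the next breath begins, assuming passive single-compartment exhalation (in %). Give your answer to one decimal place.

Flow: 35 L/min ÷ 60 = 0.5833 L/s.
Vt = flow × Ti = 0.5833 L/s × 0.86 s × 1000 mL/L = 501.64 mL.
R = (PIP − Pplat)/V̇ = (27.9 − 20.6) / 0.5833 = 7.3/0.5833 = 12.515 cmH2O·s/L.
C = Vt/(Pplat − PEEP) = 501.64 / (20.6 − 10) = 501.64/10.6 = 47.325 mL/cmH2O.
τ = R × C = 12.515 × 0.04733 L/cmH2O = 0.5923 s.
Fraction remaining at end-expiration = e^(−Te/τ) = e^(−0.71/0.5923) = 0.3016 → 30.16%.

30.2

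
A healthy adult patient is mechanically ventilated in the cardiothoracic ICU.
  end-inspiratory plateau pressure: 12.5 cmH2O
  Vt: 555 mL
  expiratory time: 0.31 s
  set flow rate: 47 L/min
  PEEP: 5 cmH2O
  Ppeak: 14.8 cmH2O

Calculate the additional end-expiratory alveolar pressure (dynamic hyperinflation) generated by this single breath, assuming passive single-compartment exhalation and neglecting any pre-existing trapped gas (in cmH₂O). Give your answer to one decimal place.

Flow: 47 L/min ÷ 60 = 0.7833 L/s.
R = (PIP − Pplat)/V̇ = (14.8 − 12.5) / 0.7833 = 2.3/0.7833 = 2.936 cmH2O·s/L.
C = Vt/(Pplat − PEEP) = 555.0 / (12.5 − 5) = 555.0/7.5 = 74.0 mL/cmH2O.
τ = R × C = 2.936 × 0.074 L/cmH2O = 0.2173 s.
Fraction remaining = e^(−Te/τ) = e^(−0.31/0.2173) = 0.2401; trapped volume = 555.0 × 0.2401 = 133.26 mL.
Additional alveolar pressure from trapping ≈ V_trapped / C = 133.26 / 74.0 = 1.801 cmH2O.

1.8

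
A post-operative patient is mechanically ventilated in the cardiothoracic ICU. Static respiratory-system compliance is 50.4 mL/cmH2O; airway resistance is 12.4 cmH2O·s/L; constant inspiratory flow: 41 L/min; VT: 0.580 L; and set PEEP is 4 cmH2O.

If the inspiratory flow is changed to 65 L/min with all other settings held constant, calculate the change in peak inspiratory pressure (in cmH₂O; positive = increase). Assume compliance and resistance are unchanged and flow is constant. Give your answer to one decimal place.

5.0

Flow: 41 L/min ÷ 60 = 0.6833 L/s.
New flow: 65 L/min ÷ 60 = 1.0833 L/s.
PIP = Vt/C + R·V̇ + PEEP (constant-flow equation of motion).
Only the resistive term changes: ΔPIP = R × ΔV̇ = 12.4 × (1.0833 − 0.6833) = 12.4 × 0.4 = 4.96 cmH2O.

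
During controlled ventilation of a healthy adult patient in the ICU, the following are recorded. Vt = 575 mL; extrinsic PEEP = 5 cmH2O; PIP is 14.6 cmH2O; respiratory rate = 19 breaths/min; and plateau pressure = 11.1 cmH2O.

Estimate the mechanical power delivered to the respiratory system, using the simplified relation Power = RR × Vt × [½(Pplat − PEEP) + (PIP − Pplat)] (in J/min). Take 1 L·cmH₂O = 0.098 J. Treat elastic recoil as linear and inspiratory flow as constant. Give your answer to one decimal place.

7.0

Per-breath work = Vt × [½(Pplat−PEEP) + (PIP−Pplat)] = 0.575 × [0.5×6.1 + 3.5] = 0.575 × 6.55 = 3.766 L·cmH2O.
Power = 19 × 3.766 = 71.554 L·cmH2O/min.
× 0.098 J/(L·cmH2O) → 7.012 J/min.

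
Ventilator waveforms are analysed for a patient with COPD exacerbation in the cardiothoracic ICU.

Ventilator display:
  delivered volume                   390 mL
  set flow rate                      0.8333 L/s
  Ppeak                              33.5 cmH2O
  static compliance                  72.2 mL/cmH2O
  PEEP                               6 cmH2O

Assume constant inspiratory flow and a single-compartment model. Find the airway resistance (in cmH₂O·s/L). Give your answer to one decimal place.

26.5

Equation of motion (constant flow): PIP = Vt/C + R·V̇ + PEEP.
R·V̇ = PIP − Vt/C − PEEP = 33.5 − 390/72.2 − 6 = 33.5 − 5.402 − 6 = 22.098 cmH2O.
R = 22.098 / 0.8333 = 26.519 cmH2O·s/L.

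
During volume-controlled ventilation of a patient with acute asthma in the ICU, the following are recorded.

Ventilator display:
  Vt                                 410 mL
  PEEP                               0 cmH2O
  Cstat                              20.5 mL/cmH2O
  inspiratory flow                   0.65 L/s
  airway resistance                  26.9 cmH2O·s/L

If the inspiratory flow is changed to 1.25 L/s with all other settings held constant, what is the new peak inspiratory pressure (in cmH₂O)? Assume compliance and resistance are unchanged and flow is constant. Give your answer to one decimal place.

53.6

PIP = Vt/C + R·V̇ + PEEP (constant-flow equation of motion).
Only the resistive term changes: ΔPIP = R × ΔV̇ = 26.9 × (1.25 − 0.65) = 26.9 × 0.6 = 16.14 cmH2O.
Original PIP = 410/20.5 + 26.9×0.65 + 0 = 37.485 cmH2O; new PIP = 37.485 + (16.14) = 53.625 cmH2O.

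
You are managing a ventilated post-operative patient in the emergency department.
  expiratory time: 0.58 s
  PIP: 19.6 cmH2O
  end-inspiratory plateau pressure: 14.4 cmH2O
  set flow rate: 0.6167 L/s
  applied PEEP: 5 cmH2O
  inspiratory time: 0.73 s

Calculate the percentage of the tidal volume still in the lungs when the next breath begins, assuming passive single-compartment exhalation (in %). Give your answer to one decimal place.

Vt = flow × Ti = 0.6167 L/s × 0.73 s × 1000 mL/L = 450.19 mL.
R = (PIP − Pplat)/V̇ = (19.6 − 14.4) / 0.6167 = 5.2/0.6167 = 8.432 cmH2O·s/L.
C = Vt/(Pplat − PEEP) = 450.19 / (14.4 − 5) = 450.19/9.4 = 47.893 mL/cmH2O.
τ = R × C = 8.432 × 0.04789 L/cmH2O = 0.4038 s.
Fraction remaining at end-expiration = e^(−Te/τ) = e^(−0.58/0.4038) = 0.2378 → 23.78%.

23.8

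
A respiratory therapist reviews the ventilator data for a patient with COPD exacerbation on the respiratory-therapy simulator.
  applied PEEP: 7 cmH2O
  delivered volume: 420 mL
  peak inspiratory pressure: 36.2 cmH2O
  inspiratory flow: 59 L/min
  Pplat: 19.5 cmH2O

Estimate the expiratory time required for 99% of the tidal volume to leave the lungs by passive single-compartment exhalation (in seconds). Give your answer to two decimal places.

2.63

Flow: 59 L/min ÷ 60 = 0.9833 L/s.
R = (PIP − Pplat)/V̇ = (36.2 − 19.5) / 0.9833 = 16.7/0.9833 = 16.984 cmH2O·s/L.
C = Vt/(Pplat − PEEP) = 420.0 / (19.5 − 7) = 420.0/12.5 = 33.6 mL/cmH2O.
τ = R × C = 16.984 × 0.0336 L/cmH2O = 0.5707 s.
t = −τ·ln(1 − 0.99) = −0.5707·ln(0.01) = 2.628 s.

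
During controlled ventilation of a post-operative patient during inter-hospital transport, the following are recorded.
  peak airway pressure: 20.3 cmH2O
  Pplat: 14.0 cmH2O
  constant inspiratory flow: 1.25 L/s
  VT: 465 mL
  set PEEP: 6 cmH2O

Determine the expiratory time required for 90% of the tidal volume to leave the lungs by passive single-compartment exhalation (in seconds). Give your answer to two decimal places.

0.67

R = (PIP − Pplat)/V̇ = (20.3 − 14.0) / 1.25 = 6.3/1.25 = 5.04 cmH2O·s/L.
C = Vt/(Pplat − PEEP) = 465.0 / (14.0 − 6) = 465.0/8.0 = 58.125 mL/cmH2O.
τ = R × C = 5.04 × 0.05813 L/cmH2O = 0.293 s.
t = −τ·ln(1 − 0.90) = −0.293·ln(0.1) = 0.6747 s.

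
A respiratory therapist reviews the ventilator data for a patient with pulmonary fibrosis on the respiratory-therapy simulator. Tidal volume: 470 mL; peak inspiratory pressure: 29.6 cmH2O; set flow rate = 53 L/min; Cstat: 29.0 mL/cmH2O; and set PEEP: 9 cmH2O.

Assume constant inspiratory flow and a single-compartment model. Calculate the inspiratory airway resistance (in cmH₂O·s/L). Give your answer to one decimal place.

Flow: 53 L/min ÷ 60 = 0.8833 L/s.
Equation of motion (constant flow): PIP = Vt/C + R·V̇ + PEEP.
R·V̇ = PIP − Vt/C − PEEP = 29.6 − 470/29.0 − 9 = 29.6 − 16.207 − 9 = 4.393 cmH2O.
R = 4.393 / 0.8833 = 4.973 cmH2O·s/L.

5.0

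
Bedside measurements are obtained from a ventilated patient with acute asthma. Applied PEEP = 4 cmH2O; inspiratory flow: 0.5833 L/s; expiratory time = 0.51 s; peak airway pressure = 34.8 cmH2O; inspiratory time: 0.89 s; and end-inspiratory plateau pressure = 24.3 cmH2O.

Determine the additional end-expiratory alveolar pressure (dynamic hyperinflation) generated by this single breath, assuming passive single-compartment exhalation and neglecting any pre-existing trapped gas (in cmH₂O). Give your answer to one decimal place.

6.7

Vt = flow × Ti = 0.5833 L/s × 0.89 s × 1000 mL/L = 519.14 mL.
R = (PIP − Pplat)/V̇ = (34.8 − 24.3) / 0.5833 = 10.5/0.5833 = 18.001 cmH2O·s/L.
C = Vt/(Pplat − PEEP) = 519.14 / (24.3 − 4) = 519.14/20.3 = 25.573 mL/cmH2O.
τ = R × C = 18.001 × 0.02557 L/cmH2O = 0.4603 s.
Fraction remaining = e^(−Te/τ) = e^(−0.51/0.4603) = 0.3302; trapped volume = 519.14 × 0.3302 = 171.42 mL.
Additional alveolar pressure from trapping ≈ V_trapped / C = 171.42 / 25.573 = 6.703 cmH2O.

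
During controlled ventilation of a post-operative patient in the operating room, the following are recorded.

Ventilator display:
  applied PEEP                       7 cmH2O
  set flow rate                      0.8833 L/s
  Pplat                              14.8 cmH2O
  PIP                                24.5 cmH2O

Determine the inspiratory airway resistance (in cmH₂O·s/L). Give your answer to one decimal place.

11.0

Raw = (PIP − Pplat) / flow = (24.5 − 14.8) / 0.8833 = 9.7 / 0.8833 = 10.982 cmH2O·s/L.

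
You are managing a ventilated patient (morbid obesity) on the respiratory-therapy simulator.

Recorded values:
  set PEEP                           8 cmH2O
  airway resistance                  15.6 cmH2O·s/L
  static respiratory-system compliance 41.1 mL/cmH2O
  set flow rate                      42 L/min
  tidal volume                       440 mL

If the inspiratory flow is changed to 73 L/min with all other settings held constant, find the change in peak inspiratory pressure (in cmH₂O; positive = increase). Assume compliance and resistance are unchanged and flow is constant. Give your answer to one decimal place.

8.1

Flow: 42 L/min ÷ 60 = 0.7 L/s.
New flow: 73 L/min ÷ 60 = 1.2167 L/s.
PIP = Vt/C + R·V̇ + PEEP (constant-flow equation of motion).
Only the resistive term changes: ΔPIP = R × ΔV̇ = 15.6 × (1.2167 − 0.7) = 15.6 × 0.5167 = 8.061 cmH2O.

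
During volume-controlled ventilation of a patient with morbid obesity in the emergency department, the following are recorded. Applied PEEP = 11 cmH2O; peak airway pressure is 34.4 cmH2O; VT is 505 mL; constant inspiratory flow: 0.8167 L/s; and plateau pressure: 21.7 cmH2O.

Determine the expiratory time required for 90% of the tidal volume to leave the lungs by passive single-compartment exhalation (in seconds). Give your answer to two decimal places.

R = (PIP − Pplat)/V̇ = (34.4 − 21.7) / 0.8167 = 12.7/0.8167 = 15.55 cmH2O·s/L.
C = Vt/(Pplat − PEEP) = 505.0 / (21.7 − 11) = 505.0/10.7 = 47.196 mL/cmH2O.
τ = R × C = 15.55 × 0.0472 L/cmH2O = 0.734 s.
t = −τ·ln(1 − 0.90) = −0.734·ln(0.1) = 1.69 s.

1.69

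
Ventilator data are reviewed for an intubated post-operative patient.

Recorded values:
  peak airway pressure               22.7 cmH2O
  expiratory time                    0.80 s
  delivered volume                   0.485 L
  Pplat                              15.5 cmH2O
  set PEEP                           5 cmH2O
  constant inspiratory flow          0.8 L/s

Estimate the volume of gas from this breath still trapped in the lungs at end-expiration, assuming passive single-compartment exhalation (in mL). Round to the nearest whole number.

R = (PIP − Pplat)/V̇ = (22.7 − 15.5) / 0.8 = 7.2/0.8 = 9.0 cmH2O·s/L.
C = Vt/(Pplat − PEEP) = 485.0 / (15.5 − 5) = 485.0/10.5 = 46.19 mL/cmH2O.
τ = R × C = 9.0 × 0.04619 L/cmH2O = 0.4157 s.
Fraction remaining = e^(−Te/τ) = e^(−0.80/0.4157) = 0.146.
Trapped volume = 485.0 × 0.146 = 70.81 mL.

71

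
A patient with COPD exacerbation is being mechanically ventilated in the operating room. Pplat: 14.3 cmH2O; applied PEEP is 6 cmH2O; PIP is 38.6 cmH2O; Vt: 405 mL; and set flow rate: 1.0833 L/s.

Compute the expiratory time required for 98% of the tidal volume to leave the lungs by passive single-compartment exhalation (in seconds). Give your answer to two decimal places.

4.28

R = (PIP − Pplat)/V̇ = (38.6 − 14.3) / 1.0833 = 24.3/1.0833 = 22.431 cmH2O·s/L.
C = Vt/(Pplat − PEEP) = 405.0 / (14.3 − 6) = 405.0/8.3 = 48.795 mL/cmH2O.
τ = R × C = 22.431 × 0.0488 L/cmH2O = 1.095 s.
t = −τ·ln(1 − 0.98) = −1.095·ln(0.02) = 4.284 s.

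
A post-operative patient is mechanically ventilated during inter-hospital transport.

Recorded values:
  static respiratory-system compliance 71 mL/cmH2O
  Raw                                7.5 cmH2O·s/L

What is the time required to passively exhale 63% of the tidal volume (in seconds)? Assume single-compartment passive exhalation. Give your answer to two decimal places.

τ = R × C = 7.5 × 71 mL/cmH2O = 7.5 × 0.071 L/cmH2O = 0.5325 s.
Exhaled fraction f = 1 − e^(−t/τ) → t = −τ·ln(1 − f) = −0.5325·ln(0.37) = 0.5294 s.

0.53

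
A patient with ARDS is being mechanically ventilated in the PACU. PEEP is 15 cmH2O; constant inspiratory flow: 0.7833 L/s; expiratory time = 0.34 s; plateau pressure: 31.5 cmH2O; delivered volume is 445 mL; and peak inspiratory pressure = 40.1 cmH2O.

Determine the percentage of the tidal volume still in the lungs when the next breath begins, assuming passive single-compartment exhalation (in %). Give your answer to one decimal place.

31.7

R = (PIP − Pplat)/V̇ = (40.1 − 31.5) / 0.7833 = 8.6/0.7833 = 10.979 cmH2O·s/L.
C = Vt/(Pplat − PEEP) = 445.0 / (31.5 − 15) = 445.0/16.5 = 26.97 mL/cmH2O.
τ = R × C = 10.979 × 0.02697 L/cmH2O = 0.2961 s.
Fraction remaining at end-expiration = e^(−Te/τ) = e^(−0.34/0.2961) = 0.3172 → 31.72%.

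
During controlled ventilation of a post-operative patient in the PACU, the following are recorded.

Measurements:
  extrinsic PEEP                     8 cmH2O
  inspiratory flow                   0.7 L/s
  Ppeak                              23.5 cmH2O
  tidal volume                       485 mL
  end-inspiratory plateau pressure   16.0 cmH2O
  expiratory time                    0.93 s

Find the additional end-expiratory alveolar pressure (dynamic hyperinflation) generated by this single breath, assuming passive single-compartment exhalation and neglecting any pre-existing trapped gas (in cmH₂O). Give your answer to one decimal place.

1.9

R = (PIP − Pplat)/V̇ = (23.5 − 16.0) / 0.7 = 7.5/0.7 = 10.714 cmH2O·s/L.
C = Vt/(Pplat − PEEP) = 485.0 / (16.0 − 8) = 485.0/8.0 = 60.625 mL/cmH2O.
τ = R × C = 10.714 × 0.06063 L/cmH2O = 0.6496 s.
Fraction remaining = e^(−Te/τ) = e^(−0.93/0.6496) = 0.2389; trapped volume = 485.0 × 0.2389 = 115.87 mL.
Additional alveolar pressure from trapping ≈ V_trapped / C = 115.87 / 60.625 = 1.911 cmH2O.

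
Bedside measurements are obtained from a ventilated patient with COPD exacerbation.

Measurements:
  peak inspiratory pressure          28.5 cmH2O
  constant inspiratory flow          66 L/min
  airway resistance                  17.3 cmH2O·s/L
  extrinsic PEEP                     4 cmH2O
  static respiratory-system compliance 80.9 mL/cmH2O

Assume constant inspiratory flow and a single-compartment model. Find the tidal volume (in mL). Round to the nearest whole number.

443

Flow: 66 L/min ÷ 60 = 1.1 L/s.
Equation of motion (constant flow): PIP = Vt/C + R·V̇ + PEEP.
Vt/C = PIP − R·V̇ − PEEP = 28.5 − 19.03 − 4 = 5.47 cmH2O.
Vt = C × 5.47 = 80.9 × 5.47 = 442.52 mL.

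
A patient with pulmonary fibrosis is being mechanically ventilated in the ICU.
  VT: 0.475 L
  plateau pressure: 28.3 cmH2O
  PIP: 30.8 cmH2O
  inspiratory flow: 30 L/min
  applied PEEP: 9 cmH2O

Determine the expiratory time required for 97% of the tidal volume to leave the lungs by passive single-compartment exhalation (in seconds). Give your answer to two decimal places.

Flow: 30 L/min ÷ 60 = 0.5 L/s.
R = (PIP − Pplat)/V̇ = (30.8 − 28.3) / 0.5 = 2.5/0.5 = 5.0 cmH2O·s/L.
C = Vt/(Pplat − PEEP) = 475.0 / (28.3 − 9) = 475.0/19.3 = 24.611 mL/cmH2O.
τ = R × C = 5.0 × 0.02461 L/cmH2O = 0.1231 s.
t = −τ·ln(1 − 0.97) = −0.1231·ln(0.03) = 0.4317 s.

0.43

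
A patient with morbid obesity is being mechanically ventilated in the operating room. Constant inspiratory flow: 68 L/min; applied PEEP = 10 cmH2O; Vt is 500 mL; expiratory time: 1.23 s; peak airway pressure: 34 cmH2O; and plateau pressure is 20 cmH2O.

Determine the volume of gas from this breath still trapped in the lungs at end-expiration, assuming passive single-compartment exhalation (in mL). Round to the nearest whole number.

68

Flow: 68 L/min ÷ 60 = 1.1333 L/s.
R = (PIP − Pplat)/V̇ = (34 − 20) / 1.1333 = 14.0/1.1333 = 12.353 cmH2O·s/L.
C = Vt/(Pplat − PEEP) = 500.0 / (20 − 10) = 500.0/10.0 = 50.0 mL/cmH2O.
τ = R × C = 12.353 × 0.05 L/cmH2O = 0.6177 s.
Fraction remaining = e^(−Te/τ) = e^(−1.23/0.6177) = 0.1365.
Trapped volume = 500.0 × 0.1365 = 68.25 mL.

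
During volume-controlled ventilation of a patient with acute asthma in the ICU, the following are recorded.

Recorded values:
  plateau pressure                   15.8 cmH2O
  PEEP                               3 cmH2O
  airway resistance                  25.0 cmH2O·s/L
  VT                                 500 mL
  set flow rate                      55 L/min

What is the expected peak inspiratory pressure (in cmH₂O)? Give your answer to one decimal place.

38.7

Flow: 55 L/min ÷ 60 = 0.9167 L/s.
PIP = Pplat + Raw × flow = 15.8 + 25.0 × 0.9167 = 15.8 + 22.918 = 38.718 cmH2O.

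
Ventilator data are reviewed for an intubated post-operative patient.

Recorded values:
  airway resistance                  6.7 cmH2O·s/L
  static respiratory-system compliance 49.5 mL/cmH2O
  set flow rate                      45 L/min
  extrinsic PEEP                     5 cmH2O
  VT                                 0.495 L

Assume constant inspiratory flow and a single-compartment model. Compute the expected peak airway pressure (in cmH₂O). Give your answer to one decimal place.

Flow: 45 L/min ÷ 60 = 0.75 L/s.
Equation of motion (constant flow): PIP = Vt/C + R·V̇ + PEEP.
PIP = 495/49.5 + 6.7×0.75 + 5 = 10.0 + 5.025 + 5 = 20.025 cmH2O.

20.0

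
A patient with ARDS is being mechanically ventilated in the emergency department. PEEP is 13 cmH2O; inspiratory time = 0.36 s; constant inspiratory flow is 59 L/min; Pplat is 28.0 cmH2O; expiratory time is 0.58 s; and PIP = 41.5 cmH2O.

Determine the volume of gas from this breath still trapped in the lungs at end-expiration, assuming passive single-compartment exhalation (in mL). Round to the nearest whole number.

59

Flow: 59 L/min ÷ 60 = 0.9833 L/s.
Vt = flow × Ti = 0.9833 L/s × 0.36 s × 1000 mL/L = 353.99 mL.
R = (PIP − Pplat)/V̇ = (41.5 − 28.0) / 0.9833 = 13.5/0.9833 = 13.729 cmH2O·s/L.
C = Vt/(Pplat − PEEP) = 353.99 / (28.0 − 13) = 353.99/15.0 = 23.599 mL/cmH2O.
τ = R × C = 13.729 × 0.0236 L/cmH2O = 0.324 s.
Fraction remaining = e^(−Te/τ) = e^(−0.58/0.324) = 0.1669.
Trapped volume = 353.99 × 0.1669 = 59.081 mL.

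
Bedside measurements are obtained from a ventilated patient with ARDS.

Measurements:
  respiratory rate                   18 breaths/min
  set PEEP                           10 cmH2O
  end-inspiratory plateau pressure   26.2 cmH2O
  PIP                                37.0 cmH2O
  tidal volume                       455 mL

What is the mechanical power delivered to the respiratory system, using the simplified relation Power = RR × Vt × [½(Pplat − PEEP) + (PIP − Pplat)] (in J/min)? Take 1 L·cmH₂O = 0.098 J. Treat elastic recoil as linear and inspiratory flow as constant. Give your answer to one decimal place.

15.2

Per-breath work = Vt × [½(Pplat−PEEP) + (PIP−Pplat)] = 0.455 × [0.5×16.2 + 10.8] = 0.455 × 18.9 = 8.6 L·cmH2O.
Power = 18 × 8.6 = 154.8 L·cmH2O/min.
× 0.098 J/(L·cmH2O) → 15.17 J/min.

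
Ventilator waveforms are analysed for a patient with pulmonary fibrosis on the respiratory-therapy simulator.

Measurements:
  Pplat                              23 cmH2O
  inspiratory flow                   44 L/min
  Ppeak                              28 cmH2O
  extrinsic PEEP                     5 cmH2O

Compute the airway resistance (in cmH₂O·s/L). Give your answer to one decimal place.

Flow: 44 L/min ÷ 60 = 0.7333 L/s.
Raw = (PIP − Pplat) / flow = (28 − 23) / 0.7333 = 5.0 / 0.7333 = 6.818 cmH2O·s/L.

6.8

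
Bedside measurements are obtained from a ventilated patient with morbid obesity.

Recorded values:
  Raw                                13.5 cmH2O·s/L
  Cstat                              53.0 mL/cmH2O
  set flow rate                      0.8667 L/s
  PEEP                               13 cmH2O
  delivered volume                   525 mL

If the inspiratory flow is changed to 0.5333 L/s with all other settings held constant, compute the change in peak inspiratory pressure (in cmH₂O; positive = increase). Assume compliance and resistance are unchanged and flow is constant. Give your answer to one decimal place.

-4.5

PIP = Vt/C + R·V̇ + PEEP (constant-flow equation of motion).
Only the resistive term changes: ΔPIP = R × ΔV̇ = 13.5 × (0.5333 − 0.8667) = 13.5 × -0.3334 = -4.501 cmH2O.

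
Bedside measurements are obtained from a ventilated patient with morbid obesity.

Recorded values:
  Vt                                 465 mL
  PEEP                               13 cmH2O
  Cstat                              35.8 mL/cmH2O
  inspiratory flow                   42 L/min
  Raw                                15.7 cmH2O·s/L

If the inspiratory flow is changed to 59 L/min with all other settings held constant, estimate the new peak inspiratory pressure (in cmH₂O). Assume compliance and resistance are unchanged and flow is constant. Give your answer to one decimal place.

Flow: 42 L/min ÷ 60 = 0.7 L/s.
New flow: 59 L/min ÷ 60 = 0.9833 L/s.
PIP = Vt/C + R·V̇ + PEEP (constant-flow equation of motion).
Only the resistive term changes: ΔPIP = R × ΔV̇ = 15.7 × (0.9833 − 0.7) = 15.7 × 0.2833 = 4.448 cmH2O.
Original PIP = 465/35.8 + 15.7×0.7 + 13 = 36.979 cmH2O; new PIP = 36.979 + (4.448) = 41.427 cmH2O.

41.4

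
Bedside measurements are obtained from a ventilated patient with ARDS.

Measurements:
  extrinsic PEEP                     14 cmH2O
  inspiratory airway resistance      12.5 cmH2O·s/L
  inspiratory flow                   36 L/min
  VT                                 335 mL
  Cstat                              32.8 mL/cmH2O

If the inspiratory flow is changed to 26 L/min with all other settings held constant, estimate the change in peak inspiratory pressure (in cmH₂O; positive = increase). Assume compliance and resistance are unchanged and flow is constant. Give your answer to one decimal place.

-2.1

Flow: 36 L/min ÷ 60 = 0.6 L/s.
New flow: 26 L/min ÷ 60 = 0.4333 L/s.
PIP = Vt/C + R·V̇ + PEEP (constant-flow equation of motion).
Only the resistive term changes: ΔPIP = R × ΔV̇ = 12.5 × (0.4333 − 0.6) = 12.5 × -0.1667 = -2.084 cmH2O.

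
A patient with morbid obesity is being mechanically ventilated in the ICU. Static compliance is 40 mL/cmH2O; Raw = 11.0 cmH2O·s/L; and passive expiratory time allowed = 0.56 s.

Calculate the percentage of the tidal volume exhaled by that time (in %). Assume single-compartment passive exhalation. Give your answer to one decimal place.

72.0

τ = R × C = 11.0 × 40 mL/cmH2O = 11.0 × 0.040 L/cmH2O = 0.44 s.
Passive exhalation: V(t)/V₀ = e^(−t/τ) = e^(−0.56/0.44) = 0.2801.
Fraction exhaled = 1 − 0.2801 = 0.7199 → 71.99%.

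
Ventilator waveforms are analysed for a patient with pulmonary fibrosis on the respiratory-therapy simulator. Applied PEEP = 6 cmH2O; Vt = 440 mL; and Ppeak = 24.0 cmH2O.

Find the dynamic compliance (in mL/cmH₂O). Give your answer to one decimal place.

24.4

Dynamic compliance = Vt / (PIP − PEEP) = 440 / (24.0 − 6) = 440 / 18.0 = 24.444 mL/cmH2O.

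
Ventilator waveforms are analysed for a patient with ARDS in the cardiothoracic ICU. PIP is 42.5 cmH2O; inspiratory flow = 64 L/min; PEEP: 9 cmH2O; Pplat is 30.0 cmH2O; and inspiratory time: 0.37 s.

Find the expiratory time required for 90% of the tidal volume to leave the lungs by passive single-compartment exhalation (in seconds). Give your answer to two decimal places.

Flow: 64 L/min ÷ 60 = 1.0667 L/s.
Vt = flow × Ti = 1.0667 L/s × 0.37 s × 1000 mL/L = 394.68 mL.
R = (PIP − Pplat)/V̇ = (42.5 − 30.0) / 1.0667 = 12.5/1.0667 = 11.718 cmH2O·s/L.
C = Vt/(Pplat − PEEP) = 394.68 / (30.0 − 9) = 394.68/21.0 = 18.794 mL/cmH2O.
τ = R × C = 11.718 × 0.01879 L/cmH2O = 0.2202 s.
t = −τ·ln(1 − 0.90) = −0.2202·ln(0.1) = 0.507 s.

0.51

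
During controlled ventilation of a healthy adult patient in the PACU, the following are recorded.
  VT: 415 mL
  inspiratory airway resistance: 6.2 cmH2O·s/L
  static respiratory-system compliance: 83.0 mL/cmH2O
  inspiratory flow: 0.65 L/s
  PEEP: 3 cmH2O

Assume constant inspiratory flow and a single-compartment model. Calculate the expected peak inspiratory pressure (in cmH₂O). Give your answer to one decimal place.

Equation of motion (constant flow): PIP = Vt/C + R·V̇ + PEEP.
PIP = 415/83.0 + 6.2×0.65 + 3 = 5.0 + 4.03 + 3 = 12.03 cmH2O.

12.0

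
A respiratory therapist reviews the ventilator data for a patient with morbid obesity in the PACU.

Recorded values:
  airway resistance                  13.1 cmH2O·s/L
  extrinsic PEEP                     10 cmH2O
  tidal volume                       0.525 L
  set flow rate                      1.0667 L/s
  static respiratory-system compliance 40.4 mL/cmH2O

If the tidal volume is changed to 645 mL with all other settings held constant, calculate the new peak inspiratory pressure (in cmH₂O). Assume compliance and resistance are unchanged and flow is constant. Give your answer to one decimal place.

PIP = Vt/C + R·V̇ + PEEP (constant-flow equation of motion).
Only the elastic term changes: ΔPIP = ΔVt / C = (645 − 525) / 40.4 = 2.97 cmH2O.
Original PIP = 525/40.4 + 13.1×1.0667 + 10 = 36.969 cmH2O; new PIP = 36.969 + (2.97) = 39.939 cmH2O.

39.9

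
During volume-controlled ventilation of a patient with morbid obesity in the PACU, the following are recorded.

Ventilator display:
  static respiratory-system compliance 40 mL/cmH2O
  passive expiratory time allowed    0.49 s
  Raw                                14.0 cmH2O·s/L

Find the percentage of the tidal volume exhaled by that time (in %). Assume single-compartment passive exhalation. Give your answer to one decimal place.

τ = R × C = 14.0 × 40 mL/cmH2O = 14.0 × 0.040 L/cmH2O = 0.56 s.
Passive exhalation: V(t)/V₀ = e^(−t/τ) = e^(−0.49/0.56) = 0.4169.
Fraction exhaled = 1 − 0.4169 = 0.5831 → 58.31%.

58.3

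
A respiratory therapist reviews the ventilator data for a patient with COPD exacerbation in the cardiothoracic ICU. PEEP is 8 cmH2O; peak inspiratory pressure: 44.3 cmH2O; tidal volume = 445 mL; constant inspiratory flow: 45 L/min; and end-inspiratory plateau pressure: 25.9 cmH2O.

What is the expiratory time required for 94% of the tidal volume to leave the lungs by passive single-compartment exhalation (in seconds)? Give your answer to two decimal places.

1.72

Flow: 45 L/min ÷ 60 = 0.75 L/s.
R = (PIP − Pplat)/V̇ = (44.3 − 25.9) / 0.75 = 18.4/0.75 = 24.533 cmH2O·s/L.
C = Vt/(Pplat − PEEP) = 445.0 / (25.9 − 8) = 445.0/17.9 = 24.86 mL/cmH2O.
τ = R × C = 24.533 × 0.02486 L/cmH2O = 0.6099 s.
t = −τ·ln(1 − 0.94) = −0.6099·ln(0.06) = 1.716 s.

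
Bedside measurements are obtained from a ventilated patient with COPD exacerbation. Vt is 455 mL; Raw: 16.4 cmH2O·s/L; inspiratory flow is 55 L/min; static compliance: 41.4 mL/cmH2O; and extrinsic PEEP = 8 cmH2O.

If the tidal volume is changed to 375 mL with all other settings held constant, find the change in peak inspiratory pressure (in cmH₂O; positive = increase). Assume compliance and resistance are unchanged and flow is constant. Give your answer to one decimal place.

PIP = Vt/C + R·V̇ + PEEP (constant-flow equation of motion).
Only the elastic term changes: ΔPIP = ΔVt / C = (375 − 455) / 41.4 = -1.932 cmH2O.

-1.9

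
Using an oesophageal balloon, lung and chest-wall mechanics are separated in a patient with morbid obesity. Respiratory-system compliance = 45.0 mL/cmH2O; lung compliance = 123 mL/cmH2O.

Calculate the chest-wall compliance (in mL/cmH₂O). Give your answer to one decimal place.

1/Ccw = 1/Crs − 1/CL.
1/Ccw = 1/45.0 − 1/123 = 0.01409.
Ccw = 70.972 mL/cmH2O.

71.0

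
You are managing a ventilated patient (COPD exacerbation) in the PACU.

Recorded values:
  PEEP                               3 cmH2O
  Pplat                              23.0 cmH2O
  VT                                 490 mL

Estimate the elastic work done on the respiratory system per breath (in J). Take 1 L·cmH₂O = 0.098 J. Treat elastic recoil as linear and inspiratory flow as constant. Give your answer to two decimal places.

Elastic work ≈ ½ × (Pplat − PEEP) × Vt = 0.5 × (23.0 − 3) × 0.490 L = 0.5 × 20.0 × 0.490 = 4.9 L·cmH2O.
× 0.098 J/(L·cmH2O) → 0.4802 J.

0.48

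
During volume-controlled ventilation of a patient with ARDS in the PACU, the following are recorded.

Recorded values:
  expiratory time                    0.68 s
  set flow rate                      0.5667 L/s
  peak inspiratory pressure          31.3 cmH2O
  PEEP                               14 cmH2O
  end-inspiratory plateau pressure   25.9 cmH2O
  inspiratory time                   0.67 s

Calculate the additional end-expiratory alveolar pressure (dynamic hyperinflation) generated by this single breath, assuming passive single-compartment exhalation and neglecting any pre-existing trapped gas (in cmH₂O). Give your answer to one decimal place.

Vt = flow × Ti = 0.5667 L/s × 0.67 s × 1000 mL/L = 379.69 mL.
R = (PIP − Pplat)/V̇ = (31.3 − 25.9) / 0.5667 = 5.4/0.5667 = 9.529 cmH2O·s/L.
C = Vt/(Pplat − PEEP) = 379.69 / (25.9 − 14) = 379.69/11.9 = 31.907 mL/cmH2O.
τ = R × C = 9.529 × 0.03191 L/cmH2O = 0.3041 s.
Fraction remaining = e^(−Te/τ) = e^(−0.68/0.3041) = 0.1069; trapped volume = 379.69 × 0.1069 = 40.589 mL.
Additional alveolar pressure from trapping ≈ V_trapped / C = 40.589 / 31.907 = 1.272 cmH2O.

1.3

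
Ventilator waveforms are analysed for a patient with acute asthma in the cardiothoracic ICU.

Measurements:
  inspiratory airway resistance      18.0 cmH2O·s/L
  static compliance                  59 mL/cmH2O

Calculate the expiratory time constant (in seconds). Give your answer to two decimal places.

τ = R × C = 18.0 × 59 mL/cmH2O = 18.0 × 0.059 L/cmH2O = 1.062 s.

1.06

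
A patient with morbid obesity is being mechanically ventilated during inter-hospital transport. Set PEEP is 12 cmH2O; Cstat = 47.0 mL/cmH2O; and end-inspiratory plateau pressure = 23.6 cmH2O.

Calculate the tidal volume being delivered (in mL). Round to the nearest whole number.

Vt = Cstat × (Pplat − PEEP) = 47.0 × (23.6 − 12) = 47.0 × 11.6 = 545.2 mL.

545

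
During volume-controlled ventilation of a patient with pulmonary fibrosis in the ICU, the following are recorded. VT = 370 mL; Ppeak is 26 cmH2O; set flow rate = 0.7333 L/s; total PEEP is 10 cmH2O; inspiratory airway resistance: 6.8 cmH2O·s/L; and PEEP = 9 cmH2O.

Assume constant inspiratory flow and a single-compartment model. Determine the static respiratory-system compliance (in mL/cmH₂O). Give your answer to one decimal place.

33.6

Total PEEP = 10 cmH2O (set 9 + intrinsic 1); this is the baseline alveolar pressure.
Equation of motion (constant flow): PIP = Vt/C + R·V̇ + PEEP.
Vt/C = PIP − R·V̇ − PEEP = 26 − 6.8×0.7333 − 10 = 26 − 4.986 − 10 = 11.014 cmH2O.
C = Vt / 11.014 = 370 / 11.014 = 33.594 mL/cmH2O.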